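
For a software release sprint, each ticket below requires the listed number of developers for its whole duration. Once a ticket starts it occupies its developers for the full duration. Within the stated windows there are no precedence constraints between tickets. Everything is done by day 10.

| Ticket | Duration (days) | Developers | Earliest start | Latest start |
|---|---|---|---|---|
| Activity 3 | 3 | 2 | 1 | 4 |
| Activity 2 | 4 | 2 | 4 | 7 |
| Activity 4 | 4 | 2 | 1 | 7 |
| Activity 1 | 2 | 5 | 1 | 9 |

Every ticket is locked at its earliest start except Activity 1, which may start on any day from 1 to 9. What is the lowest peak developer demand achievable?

Activity 1@1: d1:9  d2:9  d3:4  d4:4  d5:2  d6:2  d7:2  d8:0  d9:0  d10:0 → peak 9
Activity 1@2: d1:4  d2:9  d3:9  d4:4  d5:2  d6:2  d7:2  d8:0  d9:0  d10:0 → peak 9
Activity 1@3: d1:4  d2:4  d3:9  d4:9  d5:2  d6:2  d7:2  d8:0  d9:0  d10:0 → peak 9
Activity 1@4: d1:4  d2:4  d3:4  d4:9  d5:7  d6:2  d7:2  d8:0  d9:0  d10:0 → peak 9
Activity 1@5: d1:4  d2:4  d3:4  d4:4  d5:7  d6:7  d7:2  d8:0  d9:0  d10:0 → peak 7
Activity 1@6: d1:4  d2:4  d3:4  d4:4  d5:2  d6:7  d7:7  d8:0  d9:0  d10:0 → peak 7
Activity 1@7: d1:4  d2:4  d3:4  d4:4  d5:2  d6:2  d7:7  d8:5  d9:0  d10:0 → peak 7
Activity 1@8: d1:4  d2:4  d3:4  d4:4  d5:2  d6:2  d7:2  d8:5  d9:5  d10:0 → peak 5
Activity 1@9: d1:4  d2:4  d3:4  d4:4  d5:2  d6:2  d7:2  d8:0  d9:5  d10:5 → peak 5
Best is Activity 1@8, peak 5.

5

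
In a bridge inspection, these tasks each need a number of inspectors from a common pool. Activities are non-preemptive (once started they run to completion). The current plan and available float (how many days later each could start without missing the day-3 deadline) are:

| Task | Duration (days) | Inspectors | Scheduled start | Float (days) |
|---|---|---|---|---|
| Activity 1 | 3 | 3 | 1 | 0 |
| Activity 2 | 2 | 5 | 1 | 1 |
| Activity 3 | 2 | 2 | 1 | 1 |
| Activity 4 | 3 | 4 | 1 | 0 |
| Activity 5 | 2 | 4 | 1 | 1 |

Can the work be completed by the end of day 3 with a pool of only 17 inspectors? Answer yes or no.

no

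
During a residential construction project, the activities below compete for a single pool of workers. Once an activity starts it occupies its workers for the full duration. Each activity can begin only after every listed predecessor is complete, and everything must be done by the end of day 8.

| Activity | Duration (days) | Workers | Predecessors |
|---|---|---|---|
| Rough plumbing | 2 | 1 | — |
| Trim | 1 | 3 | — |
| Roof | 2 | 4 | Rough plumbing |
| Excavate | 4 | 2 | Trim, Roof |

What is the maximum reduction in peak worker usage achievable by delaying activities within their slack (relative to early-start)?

Early-start peak: d1:4  d2:1  d3:4  d4:4  d5:2  d6:2  d7:2  d8:2 ⇒ 4.
Leveled (Rough plumbing@1, Trim@1, Roof@3, Excavate@5): d1:4  d2:1  d3:4  d4:4  d5:2  d6:2  d7:2  d8:2 ⇒ 4.
Reduction 4 − 4 = 0.

0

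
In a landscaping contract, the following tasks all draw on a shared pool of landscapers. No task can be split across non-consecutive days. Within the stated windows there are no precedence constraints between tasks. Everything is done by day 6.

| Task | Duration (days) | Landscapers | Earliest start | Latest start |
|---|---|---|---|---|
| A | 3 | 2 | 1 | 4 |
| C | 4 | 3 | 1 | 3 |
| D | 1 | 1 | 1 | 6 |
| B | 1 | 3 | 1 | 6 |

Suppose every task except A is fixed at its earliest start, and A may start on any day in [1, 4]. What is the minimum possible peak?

A@1: d1:9  d2:5  d3:5  d4:3  d5:0  d6:0 → peak 9
A@2: d1:7  d2:5  d3:5  d4:5  d5:0  d6:0 → peak 7
A@3: d1:7  d2:3  d3:5  d4:5  d5:2  d6:0 → peak 7
A@4: d1:7  d2:3  d3:3  d4:5  d5:2  d6:2 → peak 7
Best is A@2, peak 7.

7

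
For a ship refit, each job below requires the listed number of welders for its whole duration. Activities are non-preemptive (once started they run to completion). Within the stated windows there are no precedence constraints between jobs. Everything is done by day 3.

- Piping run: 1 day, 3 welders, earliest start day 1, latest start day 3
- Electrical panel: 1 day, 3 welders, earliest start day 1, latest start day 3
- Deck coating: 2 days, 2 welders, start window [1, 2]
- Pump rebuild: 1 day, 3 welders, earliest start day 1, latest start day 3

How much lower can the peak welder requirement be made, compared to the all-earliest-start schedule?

6

Early-start peak: d1:11  d2:2  d3:0 ⇒ 11.
Leveled (Piping run@1, Electrical panel@2, Deck coating@1, Pump rebuild@3): d1:5  d2:5  d3:3 ⇒ 5.
Reduction 11 − 5 = 6.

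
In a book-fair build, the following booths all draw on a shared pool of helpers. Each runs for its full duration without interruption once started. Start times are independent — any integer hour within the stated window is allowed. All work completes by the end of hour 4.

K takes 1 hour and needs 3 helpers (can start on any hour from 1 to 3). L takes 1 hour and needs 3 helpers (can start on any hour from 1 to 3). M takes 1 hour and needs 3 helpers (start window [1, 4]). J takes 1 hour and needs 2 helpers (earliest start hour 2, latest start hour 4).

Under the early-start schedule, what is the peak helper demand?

Early-start schedule: K@1, L@1, M@1, J@2.
Load per hour: hour 1: 9, hour 2: 2, hour 3: 0, hour 4: 0.
Peak is 9.

9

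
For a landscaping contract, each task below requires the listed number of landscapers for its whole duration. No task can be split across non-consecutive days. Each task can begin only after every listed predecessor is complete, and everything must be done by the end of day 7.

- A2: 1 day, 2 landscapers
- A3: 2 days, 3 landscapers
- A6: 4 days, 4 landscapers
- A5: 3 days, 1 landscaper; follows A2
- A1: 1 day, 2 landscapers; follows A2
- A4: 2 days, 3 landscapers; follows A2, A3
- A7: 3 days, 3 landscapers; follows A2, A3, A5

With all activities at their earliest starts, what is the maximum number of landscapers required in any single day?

10

Early-start schedule: A2@1, A3@1, A6@1, A5@2, A1@2, A4@3, A7@5.
Load per day: day 1: 9, day 2: 10, day 3: 8, day 4: 8, day 5: 3, day 6: 3, day 7: 3.
Peak is 10.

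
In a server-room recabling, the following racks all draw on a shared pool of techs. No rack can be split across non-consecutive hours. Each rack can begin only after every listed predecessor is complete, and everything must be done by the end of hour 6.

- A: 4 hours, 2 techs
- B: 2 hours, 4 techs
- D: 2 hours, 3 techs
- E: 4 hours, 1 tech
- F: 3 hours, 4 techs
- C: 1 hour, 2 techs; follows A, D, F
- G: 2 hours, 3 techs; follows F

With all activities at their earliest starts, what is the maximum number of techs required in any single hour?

14

Early-start schedule: A@1, B@1, D@1, E@1, F@1, C@5, G@4.
Load per hour: hour 1: 14, hour 2: 14, hour 3: 7, hour 4: 6, hour 5: 5, hour 6: 0.
Peak is 14.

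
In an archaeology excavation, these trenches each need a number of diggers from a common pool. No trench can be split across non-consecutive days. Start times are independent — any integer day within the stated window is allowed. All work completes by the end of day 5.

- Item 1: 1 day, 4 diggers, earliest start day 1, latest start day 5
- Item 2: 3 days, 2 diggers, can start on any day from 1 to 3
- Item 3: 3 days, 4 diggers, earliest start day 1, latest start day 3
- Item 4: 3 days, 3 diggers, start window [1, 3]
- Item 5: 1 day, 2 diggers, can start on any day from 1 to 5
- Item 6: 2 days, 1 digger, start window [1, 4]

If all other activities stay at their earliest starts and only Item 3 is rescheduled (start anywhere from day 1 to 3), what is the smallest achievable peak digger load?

12

Item 3@1: d1:16  d2:10  d3:9  d4:0  d5:0 → peak 16
Item 3@2: d1:12  d2:10  d3:9  d4:4  d5:0 → peak 12
Item 3@3: d1:12  d2:6  d3:9  d4:4  d5:4 → peak 12
Best is Item 3@2, peak 12.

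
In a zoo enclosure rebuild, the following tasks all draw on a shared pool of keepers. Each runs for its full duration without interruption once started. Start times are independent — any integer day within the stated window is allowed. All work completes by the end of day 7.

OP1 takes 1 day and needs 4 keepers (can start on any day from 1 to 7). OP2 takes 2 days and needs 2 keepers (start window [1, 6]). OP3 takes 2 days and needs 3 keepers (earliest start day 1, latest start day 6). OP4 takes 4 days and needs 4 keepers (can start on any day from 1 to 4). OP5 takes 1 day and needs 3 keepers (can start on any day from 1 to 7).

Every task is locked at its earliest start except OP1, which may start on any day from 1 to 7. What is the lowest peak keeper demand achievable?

12

OP1@1: d1:16  d2:9  d3:4  d4:4  d5:0  d6:0  d7:0 → peak 16
OP1@2: d1:12  d2:13  d3:4  d4:4  d5:0  d6:0  d7:0 → peak 13
OP1@3: d1:12  d2:9  d3:8  d4:4  d5:0  d6:0  d7:0 → peak 12
OP1@4: d1:12  d2:9  d3:4  d4:8  d5:0  d6:0  d7:0 → peak 12
OP1@5: d1:12  d2:9  d3:4  d4:4  d5:4  d6:0  d7:0 → peak 12
OP1@6: d1:12  d2:9  d3:4  d4:4  d5:0  d6:4  d7:0 → peak 12
OP1@7: d1:12  d2:9  d3:4  d4:4  d5:0  d6:0  d7:4 → peak 12
Best is OP1@3, peak 12.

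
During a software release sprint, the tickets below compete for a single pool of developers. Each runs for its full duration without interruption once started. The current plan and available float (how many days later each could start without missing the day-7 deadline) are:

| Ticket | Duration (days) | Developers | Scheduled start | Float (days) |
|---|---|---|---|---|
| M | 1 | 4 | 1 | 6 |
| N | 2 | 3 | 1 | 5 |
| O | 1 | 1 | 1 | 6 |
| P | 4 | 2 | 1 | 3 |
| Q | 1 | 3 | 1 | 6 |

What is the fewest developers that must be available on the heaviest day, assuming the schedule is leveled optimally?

Early-start (M@1, N@1, O@1, P@1, Q@1) gives peak 13: d1:13  d2:5  d3:2  d4:2  d5:0  d6:0  d7:0.
Shift N→2, P→2, Q→4.
Schedule M@1, N@2, O@1, P@2, Q@4: d1:5  d2:5  d3:5  d4:5  d5:2  d6:0  d7:0 — peak 5.

5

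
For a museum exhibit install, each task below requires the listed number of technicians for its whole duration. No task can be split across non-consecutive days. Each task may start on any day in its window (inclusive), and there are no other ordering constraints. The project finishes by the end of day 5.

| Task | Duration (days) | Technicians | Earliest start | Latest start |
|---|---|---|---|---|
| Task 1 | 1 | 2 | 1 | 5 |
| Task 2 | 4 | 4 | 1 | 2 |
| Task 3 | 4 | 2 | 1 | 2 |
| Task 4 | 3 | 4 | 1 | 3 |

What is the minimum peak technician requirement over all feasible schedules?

10

Early-start (Task 1@1, Task 2@1, Task 3@1, Task 4@1) gives peak 12: d1:12  d2:10  d3:10  d4:6  d5:0.
Shift Task 4→2.
Schedule Task 1@1, Task 2@1, Task 3@1, Task 4@2: d1:8  d2:10  d3:10  d4:10  d5:0 — peak 10.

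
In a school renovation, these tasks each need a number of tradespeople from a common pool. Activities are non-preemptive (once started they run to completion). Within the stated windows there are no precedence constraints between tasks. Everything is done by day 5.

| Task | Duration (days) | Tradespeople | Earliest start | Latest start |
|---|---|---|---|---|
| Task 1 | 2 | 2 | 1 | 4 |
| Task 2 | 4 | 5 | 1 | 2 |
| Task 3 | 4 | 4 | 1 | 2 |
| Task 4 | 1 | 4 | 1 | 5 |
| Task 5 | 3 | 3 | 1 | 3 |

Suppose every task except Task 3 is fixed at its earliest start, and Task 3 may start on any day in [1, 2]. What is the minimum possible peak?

Task 3@1: d1:18  d2:14  d3:12  d4:9  d5:0 → peak 18
Task 3@2: d1:14  d2:14  d3:12  d4:9  d5:4 → peak 14
Best is Task 3@2, peak 14.

14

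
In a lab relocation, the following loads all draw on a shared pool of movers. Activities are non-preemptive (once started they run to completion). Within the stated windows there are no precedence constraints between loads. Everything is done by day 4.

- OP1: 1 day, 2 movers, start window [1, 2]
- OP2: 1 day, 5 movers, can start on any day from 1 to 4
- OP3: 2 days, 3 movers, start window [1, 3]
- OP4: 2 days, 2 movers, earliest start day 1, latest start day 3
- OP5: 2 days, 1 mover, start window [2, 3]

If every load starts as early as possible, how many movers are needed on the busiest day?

12

Early-start schedule: OP1@1, OP2@1, OP3@1, OP4@1, OP5@2.
Load per day: day 1: 12, day 2: 6, day 3: 1, day 4: 0.
Peak is 12.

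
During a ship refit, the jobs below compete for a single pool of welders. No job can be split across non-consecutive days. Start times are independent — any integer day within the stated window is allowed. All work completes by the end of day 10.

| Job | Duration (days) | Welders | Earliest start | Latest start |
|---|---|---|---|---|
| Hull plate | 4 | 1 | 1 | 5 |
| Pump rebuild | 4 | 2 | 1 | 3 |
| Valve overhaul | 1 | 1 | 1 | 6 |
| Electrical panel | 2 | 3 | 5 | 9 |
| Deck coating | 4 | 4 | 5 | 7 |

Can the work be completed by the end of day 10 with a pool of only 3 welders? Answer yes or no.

Total welder-days = 35; over 10 days the average is 35/10 > 3, so some day must exceed 3.

no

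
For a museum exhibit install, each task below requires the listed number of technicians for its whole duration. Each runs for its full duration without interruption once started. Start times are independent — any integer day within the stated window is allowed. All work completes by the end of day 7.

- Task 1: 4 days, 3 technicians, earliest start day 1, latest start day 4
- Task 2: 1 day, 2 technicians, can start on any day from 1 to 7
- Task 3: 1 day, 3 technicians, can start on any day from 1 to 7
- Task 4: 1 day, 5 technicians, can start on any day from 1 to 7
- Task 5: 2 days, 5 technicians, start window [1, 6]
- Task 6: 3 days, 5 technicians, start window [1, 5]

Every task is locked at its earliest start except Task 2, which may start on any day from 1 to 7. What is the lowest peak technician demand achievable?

21

Task 2@1: d1:23  d2:13  d3:8  d4:3  d5:0  d6:0  d7:0 → peak 23
Task 2@2: d1:21  d2:15  d3:8  d4:3  d5:0  d6:0  d7:0 → peak 21
Task 2@3: d1:21  d2:13  d3:10  d4:3  d5:0  d6:0  d7:0 → peak 21
Task 2@4: d1:21  d2:13  d3:8  d4:5  d5:0  d6:0  d7:0 → peak 21
Task 2@5: d1:21  d2:13  d3:8  d4:3  d5:2  d6:0  d7:0 → peak 21
Task 2@6: d1:21  d2:13  d3:8  d4:3  d5:0  d6:2  d7:0 → peak 21
Task 2@7: d1:21  d2:13  d3:8  d4:3  d5:0  d6:0  d7:2 → peak 21
Best is Task 2@2, peak 21.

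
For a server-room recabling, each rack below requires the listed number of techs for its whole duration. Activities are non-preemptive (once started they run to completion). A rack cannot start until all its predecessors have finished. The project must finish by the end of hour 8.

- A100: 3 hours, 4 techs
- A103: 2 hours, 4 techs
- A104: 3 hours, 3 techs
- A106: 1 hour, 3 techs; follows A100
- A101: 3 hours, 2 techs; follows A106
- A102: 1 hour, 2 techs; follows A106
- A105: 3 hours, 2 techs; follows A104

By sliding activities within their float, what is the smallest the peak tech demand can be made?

Early-start (A100@1, A103@1, A104@1, A106@4, A101@5, A102@5, A105@4) gives peak 11: h1:11  h2:11  h3:7  h4:5  h5:6  h6:4  h7:2  h8:0.
Shift A103→4, A102→6, A105→6.
Schedule A100@1, A103@4, A104@1, A106@4, A101@5, A102@6, A105@6: h1:7  h2:7  h3:7  h4:7  h5:6  h6:6  h7:4  h8:2 — peak 7.

7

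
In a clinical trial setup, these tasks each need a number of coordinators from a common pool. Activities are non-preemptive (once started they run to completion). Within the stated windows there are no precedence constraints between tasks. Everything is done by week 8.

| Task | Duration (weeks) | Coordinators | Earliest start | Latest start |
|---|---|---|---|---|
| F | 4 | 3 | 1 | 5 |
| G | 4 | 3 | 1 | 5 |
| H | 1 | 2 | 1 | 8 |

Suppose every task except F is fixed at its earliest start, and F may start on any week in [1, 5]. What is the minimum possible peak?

5

F@1: w1:8  w2:6  w3:6  w4:6  w5:0  w6:0  w7:0  w8:0 → peak 8
F@2: w1:5  w2:6  w3:6  w4:6  w5:3  w6:0  w7:0  w8:0 → peak 6
F@3: w1:5  w2:3  w3:6  w4:6  w5:3  w6:3  w7:0  w8:0 → peak 6
F@4: w1:5  w2:3  w3:3  w4:6  w5:3  w6:3  w7:3  w8:0 → peak 6
F@5: w1:5  w2:3  w3:3  w4:3  w5:3  w6:3  w7:3  w8:3 → peak 5
Best is F@5, peak 5.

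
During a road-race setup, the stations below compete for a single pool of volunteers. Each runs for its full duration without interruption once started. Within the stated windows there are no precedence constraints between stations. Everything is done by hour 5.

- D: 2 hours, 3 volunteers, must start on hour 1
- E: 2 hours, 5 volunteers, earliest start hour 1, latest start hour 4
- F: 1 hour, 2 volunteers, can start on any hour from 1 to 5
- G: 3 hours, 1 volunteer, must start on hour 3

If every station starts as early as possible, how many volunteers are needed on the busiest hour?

Early-start schedule: D@1, E@1, F@1, G@3.
Load per hour: hour 1: 10, hour 2: 8, hour 3: 1, hour 4: 1, hour 5: 1.
Peak is 10.

10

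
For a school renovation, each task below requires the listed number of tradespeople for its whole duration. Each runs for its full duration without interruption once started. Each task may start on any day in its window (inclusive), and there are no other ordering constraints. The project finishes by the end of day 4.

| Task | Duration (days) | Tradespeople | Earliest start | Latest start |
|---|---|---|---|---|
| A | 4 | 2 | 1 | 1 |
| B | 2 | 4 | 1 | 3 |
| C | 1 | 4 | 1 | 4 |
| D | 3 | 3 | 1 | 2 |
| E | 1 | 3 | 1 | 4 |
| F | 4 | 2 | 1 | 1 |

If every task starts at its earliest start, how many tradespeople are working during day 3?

At early start, day 3 has: A, D, F.
Demand: 2 + 3 + 2 = 7.

7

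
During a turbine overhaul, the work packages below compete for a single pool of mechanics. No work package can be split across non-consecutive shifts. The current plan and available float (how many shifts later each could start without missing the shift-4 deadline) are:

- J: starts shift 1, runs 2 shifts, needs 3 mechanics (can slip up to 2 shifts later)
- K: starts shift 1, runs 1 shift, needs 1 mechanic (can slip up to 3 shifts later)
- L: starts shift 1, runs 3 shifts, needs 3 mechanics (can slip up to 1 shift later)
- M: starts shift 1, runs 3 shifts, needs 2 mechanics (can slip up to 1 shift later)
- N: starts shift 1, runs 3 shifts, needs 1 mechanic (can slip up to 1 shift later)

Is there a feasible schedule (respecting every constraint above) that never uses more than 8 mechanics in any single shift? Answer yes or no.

The minimum achievable peak is 9; 8 < 9, so no feasible schedule stays within the cap.

no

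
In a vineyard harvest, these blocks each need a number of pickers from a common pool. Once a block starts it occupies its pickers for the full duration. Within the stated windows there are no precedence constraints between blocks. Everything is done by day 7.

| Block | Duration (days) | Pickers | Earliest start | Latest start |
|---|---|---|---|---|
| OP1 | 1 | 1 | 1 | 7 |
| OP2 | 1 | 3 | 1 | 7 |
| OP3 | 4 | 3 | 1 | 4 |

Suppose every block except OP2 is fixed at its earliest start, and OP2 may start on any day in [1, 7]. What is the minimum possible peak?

4

OP2@1: d1:7  d2:3  d3:3  d4:3  d5:0  d6:0  d7:0 → peak 7
OP2@2: d1:4  d2:6  d3:3  d4:3  d5:0  d6:0  d7:0 → peak 6
OP2@3: d1:4  d2:3  d3:6  d4:3  d5:0  d6:0  d7:0 → peak 6
OP2@4: d1:4  d2:3  d3:3  d4:6  d5:0  d6:0  d7:0 → peak 6
OP2@5: d1:4  d2:3  d3:3  d4:3  d5:3  d6:0  d7:0 → peak 4
OP2@6: d1:4  d2:3  d3:3  d4:3  d5:0  d6:3  d7:0 → peak 4
OP2@7: d1:4  d2:3  d3:3  d4:3  d5:0  d6:0  d7:3 → peak 4
Best is OP2@5, peak 4.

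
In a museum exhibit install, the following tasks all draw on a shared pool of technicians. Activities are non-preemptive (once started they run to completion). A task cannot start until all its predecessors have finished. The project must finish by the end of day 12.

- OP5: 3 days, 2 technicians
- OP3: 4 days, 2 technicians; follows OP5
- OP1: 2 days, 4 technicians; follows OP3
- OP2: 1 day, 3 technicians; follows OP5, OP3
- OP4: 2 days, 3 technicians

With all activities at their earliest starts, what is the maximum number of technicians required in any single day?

Early-start schedule: OP5@1, OP3@4, OP1@8, OP2@8, OP4@1.
Load per day: day 1: 5, day 2: 5, day 3: 2, day 4: 2, day 5: 2, day 6: 2, day 7: 2, day 8: 7, day 9: 4, day 10: 0, day 11: 0, day 12: 0.
Peak is 7.

7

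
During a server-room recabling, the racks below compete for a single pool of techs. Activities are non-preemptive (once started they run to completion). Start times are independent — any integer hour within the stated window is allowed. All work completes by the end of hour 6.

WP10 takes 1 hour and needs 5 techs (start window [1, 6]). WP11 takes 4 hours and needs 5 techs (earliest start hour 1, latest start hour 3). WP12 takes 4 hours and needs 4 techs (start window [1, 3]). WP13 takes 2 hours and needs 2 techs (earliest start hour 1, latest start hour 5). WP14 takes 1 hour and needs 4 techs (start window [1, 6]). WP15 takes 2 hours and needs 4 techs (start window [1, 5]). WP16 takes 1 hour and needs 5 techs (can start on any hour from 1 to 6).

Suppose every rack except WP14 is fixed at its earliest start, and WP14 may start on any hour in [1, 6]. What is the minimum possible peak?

25

WP14@1: h1:29  h2:15  h3:9  h4:9  h5:0  h6:0 → peak 29
WP14@2: h1:25  h2:19  h3:9  h4:9  h5:0  h6:0 → peak 25
WP14@3: h1:25  h2:15  h3:13  h4:9  h5:0  h6:0 → peak 25
WP14@4: h1:25  h2:15  h3:9  h4:13  h5:0  h6:0 → peak 25
WP14@5: h1:25  h2:15  h3:9  h4:9  h5:4  h6:0 → peak 25
WP14@6: h1:25  h2:15  h3:9  h4:9  h5:0  h6:4 → peak 25
Best is WP14@2, peak 25.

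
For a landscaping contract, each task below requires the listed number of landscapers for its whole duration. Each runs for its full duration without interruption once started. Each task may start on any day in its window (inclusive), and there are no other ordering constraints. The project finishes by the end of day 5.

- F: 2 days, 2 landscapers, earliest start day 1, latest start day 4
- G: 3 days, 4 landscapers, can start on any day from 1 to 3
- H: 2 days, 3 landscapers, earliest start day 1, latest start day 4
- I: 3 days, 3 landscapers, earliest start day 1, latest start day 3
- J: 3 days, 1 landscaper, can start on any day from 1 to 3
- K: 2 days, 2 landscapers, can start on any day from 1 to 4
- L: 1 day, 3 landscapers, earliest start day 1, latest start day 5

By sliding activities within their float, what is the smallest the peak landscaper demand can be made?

9

Early-start (F@1, G@1, H@1, I@1, J@1, K@1, L@1) gives peak 18: d1:18  d2:15  d3:8  d4:0  d5:0.
Shift I→3, J→3, K→4, L→4.
Schedule F@1, G@1, H@1, I@3, J@3, K@4, L@4: d1:9  d2:9  d3:8  d4:9  d5:6 — peak 9.
Total landscaper-days = 41 over 5 days ⇒ peak ≥ ⌈41/5⌉ = 9, so 9 is optimal.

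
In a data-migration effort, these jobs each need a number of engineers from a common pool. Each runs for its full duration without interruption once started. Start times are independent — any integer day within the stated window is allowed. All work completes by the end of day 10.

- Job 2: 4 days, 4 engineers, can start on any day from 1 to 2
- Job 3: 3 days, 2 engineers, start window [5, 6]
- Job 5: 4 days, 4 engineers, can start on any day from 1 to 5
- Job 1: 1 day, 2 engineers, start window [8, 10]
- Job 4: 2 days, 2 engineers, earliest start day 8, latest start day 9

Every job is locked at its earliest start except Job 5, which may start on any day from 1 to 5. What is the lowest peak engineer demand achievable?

Job 5@1: d1:8  d2:8  d3:8  d4:8  d5:2  d6:2  d7:2  d8:4  d9:2  d10:0 → peak 8
Job 5@2: d1:4  d2:8  d3:8  d4:8  d5:6  d6:2  d7:2  d8:4  d9:2  d10:0 → peak 8
Job 5@3: d1:4  d2:4  d3:8  d4:8  d5:6  d6:6  d7:2  d8:4  d9:2  d10:0 → peak 8
Job 5@4: d1:4  d2:4  d3:4  d4:8  d5:6  d6:6  d7:6  d8:4  d9:2  d10:0 → peak 8
Job 5@5: d1:4  d2:4  d3:4  d4:4  d5:6  d6:6  d7:6  d8:8  d9:2  d10:0 → peak 8
Best is Job 5@1, peak 8.

8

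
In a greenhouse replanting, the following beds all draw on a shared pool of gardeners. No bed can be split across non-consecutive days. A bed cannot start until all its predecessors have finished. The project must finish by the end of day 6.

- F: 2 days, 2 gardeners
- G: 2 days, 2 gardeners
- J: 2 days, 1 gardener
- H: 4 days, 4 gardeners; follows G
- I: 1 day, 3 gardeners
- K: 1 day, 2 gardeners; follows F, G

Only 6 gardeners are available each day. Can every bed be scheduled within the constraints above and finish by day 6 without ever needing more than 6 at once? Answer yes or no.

Schedule F@2, G@1, J@1, H@3, I@1, K@4: d1:6  d2:5  d3:6  d4:6  d5:4  d6:4 — peak 6 ≤ 6.

yes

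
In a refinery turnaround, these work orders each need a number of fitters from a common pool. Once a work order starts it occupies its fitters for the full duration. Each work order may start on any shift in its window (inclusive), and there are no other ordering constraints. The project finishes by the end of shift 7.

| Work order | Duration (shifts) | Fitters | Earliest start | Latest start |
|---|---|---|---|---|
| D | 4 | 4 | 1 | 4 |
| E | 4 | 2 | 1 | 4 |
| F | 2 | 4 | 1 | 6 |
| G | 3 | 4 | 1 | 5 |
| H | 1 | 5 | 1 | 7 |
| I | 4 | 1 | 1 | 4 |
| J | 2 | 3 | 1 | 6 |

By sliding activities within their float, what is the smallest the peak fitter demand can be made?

Early-start (D@1, E@1, F@1, G@1, H@1, I@1, J@1) gives peak 23: s1:23  s2:18  s3:11  s4:7  s5:0  s6:0  s7:0.
Shift F→5, G→5, H→7, I→3.
Schedule D@1, E@1, F@5, G@5, H@7, I@3, J@1: s1:9  s2:9  s3:7  s4:7  s5:9  s6:9  s7:9 — peak 9.
Total fitter-shifts = 59 over 7 shifts ⇒ peak ≥ ⌈59/7⌉ = 9, so 9 is optimal.

9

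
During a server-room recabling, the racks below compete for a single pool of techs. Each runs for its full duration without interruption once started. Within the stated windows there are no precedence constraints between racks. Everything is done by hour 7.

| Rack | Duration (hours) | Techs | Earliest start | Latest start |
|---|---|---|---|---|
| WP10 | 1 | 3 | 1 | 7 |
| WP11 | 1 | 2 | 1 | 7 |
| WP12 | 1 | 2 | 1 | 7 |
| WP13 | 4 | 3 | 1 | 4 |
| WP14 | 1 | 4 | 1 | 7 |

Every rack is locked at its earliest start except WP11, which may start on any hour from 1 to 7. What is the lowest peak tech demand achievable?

12

WP11@1: h1:14  h2:3  h3:3  h4:3  h5:0  h6:0  h7:0 → peak 14
WP11@2: h1:12  h2:5  h3:3  h4:3  h5:0  h6:0  h7:0 → peak 12
WP11@3: h1:12  h2:3  h3:5  h4:3  h5:0  h6:0  h7:0 → peak 12
WP11@4: h1:12  h2:3  h3:3  h4:5  h5:0  h6:0  h7:0 → peak 12
WP11@5: h1:12  h2:3  h3:3  h4:3  h5:2  h6:0  h7:0 → peak 12
WP11@6: h1:12  h2:3  h3:3  h4:3  h5:0  h6:2  h7:0 → peak 12
WP11@7: h1:12  h2:3  h3:3  h4:3  h5:0  h6:0  h7:2 → peak 12
Best is WP11@2, peak 12.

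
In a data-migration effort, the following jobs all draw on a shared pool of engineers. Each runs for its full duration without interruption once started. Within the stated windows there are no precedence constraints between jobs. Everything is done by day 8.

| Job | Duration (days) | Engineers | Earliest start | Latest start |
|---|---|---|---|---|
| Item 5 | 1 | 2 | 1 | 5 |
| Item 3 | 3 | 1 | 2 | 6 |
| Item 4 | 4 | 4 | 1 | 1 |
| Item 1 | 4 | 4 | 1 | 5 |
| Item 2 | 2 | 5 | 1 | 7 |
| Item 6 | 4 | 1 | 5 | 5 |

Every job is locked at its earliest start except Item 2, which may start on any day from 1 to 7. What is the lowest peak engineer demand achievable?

10

Item 2@1: d1:15  d2:14  d3:9  d4:9  d5:1  d6:1  d7:1  d8:1 → peak 15
Item 2@2: d1:10  d2:14  d3:14  d4:9  d5:1  d6:1  d7:1  d8:1 → peak 14
Item 2@3: d1:10  d2:9  d3:14  d4:14  d5:1  d6:1  d7:1  d8:1 → peak 14
Item 2@4: d1:10  d2:9  d3:9  d4:14  d5:6  d6:1  d7:1  d8:1 → peak 14
Item 2@5: d1:10  d2:9  d3:9  d4:9  d5:6  d6:6  d7:1  d8:1 → peak 10
Item 2@6: d1:10  d2:9  d3:9  d4:9  d5:1  d6:6  d7:6  d8:1 → peak 10
Item 2@7: d1:10  d2:9  d3:9  d4:9  d5:1  d6:1  d7:6  d8:6 → peak 10
Best is Item 2@5, peak 10.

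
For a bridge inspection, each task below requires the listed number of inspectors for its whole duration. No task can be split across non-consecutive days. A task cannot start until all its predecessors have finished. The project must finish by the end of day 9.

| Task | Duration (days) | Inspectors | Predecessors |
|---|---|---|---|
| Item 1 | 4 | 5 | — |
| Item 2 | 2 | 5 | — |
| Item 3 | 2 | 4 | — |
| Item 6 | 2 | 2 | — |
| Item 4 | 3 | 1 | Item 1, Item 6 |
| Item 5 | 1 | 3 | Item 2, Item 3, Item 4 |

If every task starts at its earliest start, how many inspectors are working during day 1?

At early start, day 1 has: Item 1, Item 2, Item 3, Item 6.
Demand: 5 + 5 + 4 + 2 = 16.

16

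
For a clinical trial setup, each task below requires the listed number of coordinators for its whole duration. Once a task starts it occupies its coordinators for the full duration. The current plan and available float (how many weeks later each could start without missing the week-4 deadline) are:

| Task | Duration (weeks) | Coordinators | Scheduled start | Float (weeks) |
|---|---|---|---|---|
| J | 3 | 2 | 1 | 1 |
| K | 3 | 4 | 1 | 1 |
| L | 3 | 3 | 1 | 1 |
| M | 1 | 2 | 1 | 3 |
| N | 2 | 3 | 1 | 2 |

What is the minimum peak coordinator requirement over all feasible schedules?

Early-start (J@1, K@1, L@1, M@1, N@1) gives peak 14: w1:14  w2:12  w3:9  w4:0.
Shift N→2.
Schedule J@1, K@1, L@1, M@1, N@2: w1:11  w2:12  w3:12  w4:0 — peak 12.

12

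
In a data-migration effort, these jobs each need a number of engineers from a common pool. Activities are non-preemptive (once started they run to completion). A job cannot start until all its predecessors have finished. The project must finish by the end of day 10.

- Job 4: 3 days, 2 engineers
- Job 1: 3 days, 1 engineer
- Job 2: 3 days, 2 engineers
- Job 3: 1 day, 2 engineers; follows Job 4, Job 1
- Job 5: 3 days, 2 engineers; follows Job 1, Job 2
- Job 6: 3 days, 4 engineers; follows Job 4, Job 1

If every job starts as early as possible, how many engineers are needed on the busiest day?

8

Early-start schedule: Job 4@1, Job 1@1, Job 2@1, Job 3@4, Job 5@4, Job 6@4.
Load per day: day 1: 5, day 2: 5, day 3: 5, day 4: 8, day 5: 6, day 6: 6, day 7: 0, day 8: 0, day 9: 0, day 10: 0.
Peak is 8.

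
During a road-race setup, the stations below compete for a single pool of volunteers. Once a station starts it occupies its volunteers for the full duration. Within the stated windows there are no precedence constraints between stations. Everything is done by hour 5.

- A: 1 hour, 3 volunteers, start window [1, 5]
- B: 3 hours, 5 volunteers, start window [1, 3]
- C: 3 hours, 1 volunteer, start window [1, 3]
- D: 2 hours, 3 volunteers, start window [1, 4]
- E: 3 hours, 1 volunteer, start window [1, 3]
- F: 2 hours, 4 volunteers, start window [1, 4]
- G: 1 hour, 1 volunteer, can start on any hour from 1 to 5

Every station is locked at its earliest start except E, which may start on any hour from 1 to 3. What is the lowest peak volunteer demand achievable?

17

E@1: h1:18  h2:14  h3:7  h4:0  h5:0 → peak 18
E@2: h1:17  h2:14  h3:7  h4:1  h5:0 → peak 17
E@3: h1:17  h2:13  h3:7  h4:1  h5:1 → peak 17
Best is E@2, peak 17.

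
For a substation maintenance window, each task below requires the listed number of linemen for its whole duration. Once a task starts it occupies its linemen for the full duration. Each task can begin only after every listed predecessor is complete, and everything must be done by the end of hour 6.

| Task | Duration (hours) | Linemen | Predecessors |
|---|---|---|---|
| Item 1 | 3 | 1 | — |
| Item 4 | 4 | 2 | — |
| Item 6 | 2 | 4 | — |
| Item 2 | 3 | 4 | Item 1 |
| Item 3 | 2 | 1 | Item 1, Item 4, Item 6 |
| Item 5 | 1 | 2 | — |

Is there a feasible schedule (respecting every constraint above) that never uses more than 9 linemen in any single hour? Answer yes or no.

yes

Schedule Item 1@1, Item 4@1, Item 6@1, Item 2@4, Item 3@5, Item 5@3: h1:7  h2:7  h3:5  h4:6  h5:5  h6:5 — peak 7 ≤ 9.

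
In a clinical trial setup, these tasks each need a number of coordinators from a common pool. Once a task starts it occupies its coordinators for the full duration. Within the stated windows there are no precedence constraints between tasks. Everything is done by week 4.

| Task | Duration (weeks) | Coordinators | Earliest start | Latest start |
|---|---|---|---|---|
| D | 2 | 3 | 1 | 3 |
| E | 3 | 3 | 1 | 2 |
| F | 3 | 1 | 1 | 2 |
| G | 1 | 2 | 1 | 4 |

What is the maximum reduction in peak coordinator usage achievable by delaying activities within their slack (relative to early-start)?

Early-start peak: w1:9  w2:7  w3:4  w4:0 ⇒ 9.
Leveled (D@1, E@1, F@1, G@3): w1:7  w2:7  w3:6  w4:0 ⇒ 7.
Reduction 9 − 7 = 2.

2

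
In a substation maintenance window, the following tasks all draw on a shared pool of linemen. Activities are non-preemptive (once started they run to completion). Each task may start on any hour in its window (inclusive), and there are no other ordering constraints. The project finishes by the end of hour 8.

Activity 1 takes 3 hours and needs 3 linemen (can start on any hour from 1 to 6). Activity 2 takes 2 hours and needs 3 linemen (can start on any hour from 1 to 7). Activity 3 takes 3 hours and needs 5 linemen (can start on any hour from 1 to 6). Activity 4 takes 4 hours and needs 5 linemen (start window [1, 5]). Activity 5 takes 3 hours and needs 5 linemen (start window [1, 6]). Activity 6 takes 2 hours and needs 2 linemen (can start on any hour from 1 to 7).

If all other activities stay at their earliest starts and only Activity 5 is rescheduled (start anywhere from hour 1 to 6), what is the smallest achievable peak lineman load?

18

Activity 5@1: h1:23  h2:23  h3:18  h4:5  h5:0  h6:0  h7:0  h8:0 → peak 23
Activity 5@2: h1:18  h2:23  h3:18  h4:10  h5:0  h6:0  h7:0  h8:0 → peak 23
Activity 5@3: h1:18  h2:18  h3:18  h4:10  h5:5  h6:0  h7:0  h8:0 → peak 18
Activity 5@4: h1:18  h2:18  h3:13  h4:10  h5:5  h6:5  h7:0  h8:0 → peak 18
Activity 5@5: h1:18  h2:18  h3:13  h4:5  h5:5  h6:5  h7:5  h8:0 → peak 18
Activity 5@6: h1:18  h2:18  h3:13  h4:5  h5:0  h6:5  h7:5  h8:5 → peak 18
Best is Activity 5@3, peak 18.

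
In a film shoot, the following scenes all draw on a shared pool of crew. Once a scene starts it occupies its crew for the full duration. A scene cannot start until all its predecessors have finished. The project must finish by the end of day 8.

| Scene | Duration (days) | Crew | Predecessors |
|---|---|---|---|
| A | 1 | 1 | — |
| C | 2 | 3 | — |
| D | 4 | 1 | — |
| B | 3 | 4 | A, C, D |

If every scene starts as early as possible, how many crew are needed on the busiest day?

Early-start schedule: A@1, C@1, D@1, B@5.
Load per day: day 1: 5, day 2: 4, day 3: 1, day 4: 1, day 5: 4, day 6: 4, day 7: 4, day 8: 0.
Peak is 5.

5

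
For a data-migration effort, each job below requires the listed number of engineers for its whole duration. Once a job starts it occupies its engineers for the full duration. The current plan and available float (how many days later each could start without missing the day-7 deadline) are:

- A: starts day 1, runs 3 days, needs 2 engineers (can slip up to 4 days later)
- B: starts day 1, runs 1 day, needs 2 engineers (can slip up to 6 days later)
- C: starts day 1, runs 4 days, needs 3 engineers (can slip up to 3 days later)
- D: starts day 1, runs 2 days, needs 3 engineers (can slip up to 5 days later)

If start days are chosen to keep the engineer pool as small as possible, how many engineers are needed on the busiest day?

5

Early-start (A@1, B@1, C@1, D@1) gives peak 10: d1:10  d2:8  d3:5  d4:3  d5:0  d6:0  d7:0.
Shift C→2, D→6.
Schedule A@1, B@1, C@2, D@6: d1:4  d2:5  d3:5  d4:3  d5:3  d6:3  d7:3 — peak 5.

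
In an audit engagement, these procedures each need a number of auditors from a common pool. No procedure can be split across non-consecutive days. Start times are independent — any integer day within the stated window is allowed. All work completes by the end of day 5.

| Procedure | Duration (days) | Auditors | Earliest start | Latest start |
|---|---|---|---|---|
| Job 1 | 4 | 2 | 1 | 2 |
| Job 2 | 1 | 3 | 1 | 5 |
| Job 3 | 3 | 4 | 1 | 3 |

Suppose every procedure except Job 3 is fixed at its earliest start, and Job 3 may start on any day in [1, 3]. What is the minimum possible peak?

Job 3@1: d1:9  d2:6  d3:6  d4:2  d5:0 → peak 9
Job 3@2: d1:5  d2:6  d3:6  d4:6  d5:0 → peak 6
Job 3@3: d1:5  d2:2  d3:6  d4:6  d5:4 → peak 6
Best is Job 3@2, peak 6.

6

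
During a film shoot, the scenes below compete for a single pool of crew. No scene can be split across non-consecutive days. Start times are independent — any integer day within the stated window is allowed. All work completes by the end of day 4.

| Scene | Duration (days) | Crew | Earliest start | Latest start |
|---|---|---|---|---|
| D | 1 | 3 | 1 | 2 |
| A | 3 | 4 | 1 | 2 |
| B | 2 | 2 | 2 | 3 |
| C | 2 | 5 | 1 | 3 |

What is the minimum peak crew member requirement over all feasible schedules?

9

Early-start (D@1, A@1, B@2, C@1) gives peak 12: d1:12  d2:11  d3:6  d4:0.
Shift A→2, B→3.
Schedule D@1, A@2, B@3, C@1: d1:8  d2:9  d3:6  d4:6 — peak 9.
No arrangement of the 24 feasible schedules does better.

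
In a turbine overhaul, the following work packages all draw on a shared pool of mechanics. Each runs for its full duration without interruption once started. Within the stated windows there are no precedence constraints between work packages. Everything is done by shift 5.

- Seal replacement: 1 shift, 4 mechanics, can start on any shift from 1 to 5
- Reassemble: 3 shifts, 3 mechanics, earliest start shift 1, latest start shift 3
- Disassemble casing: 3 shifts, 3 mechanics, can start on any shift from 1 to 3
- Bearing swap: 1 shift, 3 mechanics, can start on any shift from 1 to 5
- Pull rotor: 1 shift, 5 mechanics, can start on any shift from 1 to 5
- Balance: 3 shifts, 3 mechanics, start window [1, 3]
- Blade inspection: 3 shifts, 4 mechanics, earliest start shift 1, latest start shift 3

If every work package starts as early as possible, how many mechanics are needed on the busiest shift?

Early-start schedule: Seal replacement@1, Reassemble@1, Disassemble casing@1, Bearing swap@1, Pull rotor@1, Balance@1, Blade inspection@1.
Load per shift: shift 1: 25, shift 2: 13, shift 3: 13, shift 4: 0, shift 5: 0.
Peak is 25.

25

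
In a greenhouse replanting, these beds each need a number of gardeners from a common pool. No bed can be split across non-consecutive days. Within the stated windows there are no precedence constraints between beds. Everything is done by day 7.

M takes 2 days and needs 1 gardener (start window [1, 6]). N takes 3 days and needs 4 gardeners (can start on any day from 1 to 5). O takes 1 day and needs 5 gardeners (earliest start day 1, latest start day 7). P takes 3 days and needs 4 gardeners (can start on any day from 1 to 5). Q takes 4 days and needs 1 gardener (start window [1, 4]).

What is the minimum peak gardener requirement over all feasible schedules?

Early-start (M@1, N@1, O@1, P@1, Q@1) gives peak 15: d1:15  d2:10  d3:9  d4:1  d5:0  d6:0  d7:0.
Shift O→7, P→4, Q→3.
Schedule M@1, N@1, O@7, P@4, Q@3: d1:5  d2:5  d3:5  d4:5  d5:5  d6:5  d7:5 — peak 5.
Total gardener-days = 35 over 7 days ⇒ peak ≥ ⌈35/7⌉ = 5, so 5 is optimal.

5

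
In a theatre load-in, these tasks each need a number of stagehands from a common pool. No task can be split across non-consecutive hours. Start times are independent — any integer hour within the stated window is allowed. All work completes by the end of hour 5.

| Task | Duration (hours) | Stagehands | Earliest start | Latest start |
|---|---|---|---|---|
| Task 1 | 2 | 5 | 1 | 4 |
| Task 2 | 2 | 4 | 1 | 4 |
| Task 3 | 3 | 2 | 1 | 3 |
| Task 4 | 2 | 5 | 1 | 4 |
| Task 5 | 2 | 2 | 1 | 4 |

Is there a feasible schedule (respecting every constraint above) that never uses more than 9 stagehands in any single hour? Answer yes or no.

yes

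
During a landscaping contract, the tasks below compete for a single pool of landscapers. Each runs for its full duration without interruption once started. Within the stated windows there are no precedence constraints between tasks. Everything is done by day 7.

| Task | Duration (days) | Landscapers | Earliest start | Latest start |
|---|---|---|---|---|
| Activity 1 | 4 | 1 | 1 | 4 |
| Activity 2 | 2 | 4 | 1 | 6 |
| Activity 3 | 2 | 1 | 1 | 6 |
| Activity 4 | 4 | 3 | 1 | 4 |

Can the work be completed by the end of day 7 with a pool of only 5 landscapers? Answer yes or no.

yes

Schedule Activity 1@1, Activity 2@1, Activity 3@3, Activity 4@3: d1:5  d2:5  d3:5  d4:5  d5:3  d6:3  d7:0 — peak 5 ≤ 5.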